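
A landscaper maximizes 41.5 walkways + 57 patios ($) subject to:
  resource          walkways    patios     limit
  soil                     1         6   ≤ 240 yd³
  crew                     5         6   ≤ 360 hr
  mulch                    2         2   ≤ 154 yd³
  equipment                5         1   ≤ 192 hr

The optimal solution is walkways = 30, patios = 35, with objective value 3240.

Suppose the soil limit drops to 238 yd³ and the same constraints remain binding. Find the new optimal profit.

3237

Check each constraint at x*: soil 240/240 (tight); crew 360/360 (tight); mulch 130/154 (slack 24); equipment 185/192 (slack 7).
Since mulch, equipment are not tight, their duals are 0.
Dual feasibility on the basic columns requires 1·y_soil + 5·y_crew = 41.5, 6·y_soil + 6·y_crew = 57.
→ y_soil = 1.5 and y_crew = 8.
Δz = y_soil·Δb = 1.5 × (-2) = -3, so new z* = 3240 − 3 = 3237.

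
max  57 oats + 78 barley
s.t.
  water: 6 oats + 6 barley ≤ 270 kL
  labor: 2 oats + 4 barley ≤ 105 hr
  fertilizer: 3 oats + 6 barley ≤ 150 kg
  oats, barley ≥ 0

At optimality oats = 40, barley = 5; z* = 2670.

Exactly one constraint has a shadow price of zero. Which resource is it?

labor

water: 270/270 (binding)
labor: 100/105 (slack 5)
fertilizer: 150/150 (binding)
By complementary slackness, a constraint with positive slack has shadow price 0 → labor.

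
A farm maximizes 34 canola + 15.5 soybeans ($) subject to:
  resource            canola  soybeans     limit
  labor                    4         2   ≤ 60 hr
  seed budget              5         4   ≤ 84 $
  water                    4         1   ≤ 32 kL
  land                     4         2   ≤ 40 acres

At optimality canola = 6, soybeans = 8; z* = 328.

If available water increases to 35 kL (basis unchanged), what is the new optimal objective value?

At the optimum: labor uses 40 of 60 (slack = 20); seed budget uses 62 of 84 (slack = 22); water uses 32 of 32 (binding); land uses 40 of 40 (binding).
Slack constraints have shadow price 0 (complementary slackness).
Dual feasibility on the basic columns requires 4·y_water + 4·y_land = 34, 1·y_water + 2·y_land = 15.5.
This yields shadow prices y_water = 1.5, y_land = 7.
Δz = y_water·Δb = 1.5 × (3) = 4.5, so new z* = 328 + 4.5 = 332.5.

332.5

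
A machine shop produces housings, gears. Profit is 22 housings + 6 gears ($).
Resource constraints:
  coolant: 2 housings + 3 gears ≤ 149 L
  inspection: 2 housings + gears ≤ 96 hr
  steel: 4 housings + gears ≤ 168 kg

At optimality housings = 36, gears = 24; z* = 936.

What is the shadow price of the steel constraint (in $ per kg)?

5

Check each constraint at x*: coolant 144/149 (slack 5); inspection 96/96 (tight); steel 168/168 (tight).
Slack constraints have shadow price 0 (complementary slackness).
From A_Bᵀ y = c: 2·y_inspection + 4·y_steel = 22; 1·y_inspection + 1·y_steel = 6.
→ y_inspection = 1 and y_steel = 5.
Shadow price of steel = 5.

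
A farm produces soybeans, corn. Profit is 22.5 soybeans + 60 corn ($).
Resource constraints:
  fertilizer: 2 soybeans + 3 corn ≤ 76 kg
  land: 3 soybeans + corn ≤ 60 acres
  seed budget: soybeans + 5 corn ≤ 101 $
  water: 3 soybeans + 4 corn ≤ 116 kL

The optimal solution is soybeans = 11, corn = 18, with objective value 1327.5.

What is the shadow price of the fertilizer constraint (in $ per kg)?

Binding: fertilizer and seed budget. Non-binding: land (9 unused), water (11 unused).
Since land, water are not tight, their duals are 0.
From A_Bᵀ y = c: 2·y_fertilizer + 1·y_seed budget = 22.5; 3·y_fertilizer + 5·y_seed budget = 60.
Solving: y_fertilizer = 7.5, y_seed budget = 7.5.
Shadow price of fertilizer = 7.5.

7.5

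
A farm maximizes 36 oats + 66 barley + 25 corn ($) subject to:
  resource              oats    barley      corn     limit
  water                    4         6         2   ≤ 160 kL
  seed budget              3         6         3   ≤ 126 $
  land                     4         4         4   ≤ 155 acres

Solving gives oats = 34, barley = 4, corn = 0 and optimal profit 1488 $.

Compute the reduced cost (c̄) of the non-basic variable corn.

At the optimum: water uses 160 of 160 (binding); seed budget uses 126 of 126 (binding); land uses 152 of 155 (slack = 3).
Slack constraints have shadow price 0 (complementary slackness).
The binding rows give the dual system: 4·y_water + 3·y_seed budget = 36 and 6·y_water + 6·y_seed budget = 66.
→ y_water = 3 and y_seed budget = 8.
Reduced cost of corn: c₃ − yᵀa₃ = 25 − (3·2 + 8·3) = 25 − 30 = -5.

-5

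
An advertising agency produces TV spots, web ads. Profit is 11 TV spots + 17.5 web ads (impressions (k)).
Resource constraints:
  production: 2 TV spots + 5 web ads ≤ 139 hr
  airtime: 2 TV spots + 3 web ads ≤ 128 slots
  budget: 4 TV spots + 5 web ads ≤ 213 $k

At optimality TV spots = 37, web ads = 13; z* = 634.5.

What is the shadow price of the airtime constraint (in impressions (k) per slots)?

0

At the optimum: production uses 139 of 139 (binding); airtime uses 113 of 128 (slack = 15); budget uses 213 of 213 (binding).
By complementary slackness, y = 0 for the non-binding constraint.
The binding rows give the dual system: 2·y_production + 4·y_budget = 11 and 5·y_production + 5·y_budget = 17.5.
→ y_production = 1.5 and y_budget = 2.
Shadow price of airtime = 0.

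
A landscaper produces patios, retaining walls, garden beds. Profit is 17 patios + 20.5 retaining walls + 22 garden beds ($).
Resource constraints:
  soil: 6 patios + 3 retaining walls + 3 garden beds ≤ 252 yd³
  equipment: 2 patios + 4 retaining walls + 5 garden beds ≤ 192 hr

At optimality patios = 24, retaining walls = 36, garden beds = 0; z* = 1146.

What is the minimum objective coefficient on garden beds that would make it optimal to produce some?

24.5

Check each constraint at x*: soil 252/252 (tight); equipment 192/192 (tight).
Dual feasibility on the basic columns requires 6·y_soil + 2·y_equipment = 17, 3·y_soil + 4·y_equipment = 20.5.
This yields shadow prices y_soil = 1.5, y_equipment = 4.
garden beds enters the basis when its profit ≥ yᵀa₃ = 1.5·3 + 4·5 = 24.5.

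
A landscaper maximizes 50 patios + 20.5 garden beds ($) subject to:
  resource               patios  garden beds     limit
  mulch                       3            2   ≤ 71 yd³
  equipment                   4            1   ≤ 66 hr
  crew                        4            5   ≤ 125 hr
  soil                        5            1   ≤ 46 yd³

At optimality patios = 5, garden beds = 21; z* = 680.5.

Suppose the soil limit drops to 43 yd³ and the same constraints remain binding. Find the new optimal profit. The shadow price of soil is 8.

656.5

Δb = -3, so new z* = 680.5 + (8)·(-3) = 680.5 − 24 = 656.5.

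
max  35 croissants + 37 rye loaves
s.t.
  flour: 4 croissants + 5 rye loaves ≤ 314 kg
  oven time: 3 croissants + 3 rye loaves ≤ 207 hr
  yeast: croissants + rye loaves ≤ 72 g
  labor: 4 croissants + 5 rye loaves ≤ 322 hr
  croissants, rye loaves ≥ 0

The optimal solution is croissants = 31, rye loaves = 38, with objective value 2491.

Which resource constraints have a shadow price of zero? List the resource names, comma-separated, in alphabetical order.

labor, yeast

flour: 314/314 (binding)
oven time: 207/207 (binding)
yeast: 69/72 (slack 3)
labor: 314/322 (slack 8)
By complementary slackness, a constraint with positive slack has shadow price 0 → labor, yeast.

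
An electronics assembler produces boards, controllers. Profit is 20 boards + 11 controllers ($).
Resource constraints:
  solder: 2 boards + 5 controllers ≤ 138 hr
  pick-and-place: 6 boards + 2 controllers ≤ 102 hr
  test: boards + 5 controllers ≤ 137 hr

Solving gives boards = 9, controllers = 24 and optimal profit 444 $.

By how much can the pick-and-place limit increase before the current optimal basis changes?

Binding constraints: solder, pick-and-place. The basis is B = [[2,5],[6,2]] with det -26.
Per unit increase in pick-and-place, x* moves by d = (0.1923, -0.0769).
The basis stays optimal until controllers reaches 0; allowable increase = 312 hr.

312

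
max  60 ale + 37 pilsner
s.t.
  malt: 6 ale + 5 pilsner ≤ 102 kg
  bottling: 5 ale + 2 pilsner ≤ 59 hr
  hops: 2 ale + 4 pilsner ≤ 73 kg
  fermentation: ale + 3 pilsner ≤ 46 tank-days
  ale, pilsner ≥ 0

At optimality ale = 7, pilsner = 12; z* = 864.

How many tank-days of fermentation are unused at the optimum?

3

fermentation used = 1·7 + 3·12 = 43; slack = 46 − 43 = 3.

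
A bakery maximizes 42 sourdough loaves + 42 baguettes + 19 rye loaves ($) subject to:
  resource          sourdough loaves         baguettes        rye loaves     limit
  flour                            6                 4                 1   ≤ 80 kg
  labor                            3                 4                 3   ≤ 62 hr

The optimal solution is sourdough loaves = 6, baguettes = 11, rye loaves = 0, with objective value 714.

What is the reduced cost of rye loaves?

Check each constraint at x*: flour 80/80 (tight); labor 62/62 (tight).
From A_Bᵀ y = c: 6·y_flour + 3·y_labor = 42; 4·y_flour + 4·y_labor = 42.
Solving: y_flour = 3.5, y_labor = 7.
Reduced cost of rye loaves: c₃ − yᵀa₃ = 19 − (3.5·1 + 7·3) = 19 − 24.5 = -5.5.

-5.5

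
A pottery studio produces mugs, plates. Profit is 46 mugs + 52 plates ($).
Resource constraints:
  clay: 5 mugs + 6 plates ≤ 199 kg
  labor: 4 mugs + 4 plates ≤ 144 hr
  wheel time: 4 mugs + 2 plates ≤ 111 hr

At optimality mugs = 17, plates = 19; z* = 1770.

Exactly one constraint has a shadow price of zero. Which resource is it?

clay: 199/199 (binding)
labor: 144/144 (binding)
wheel time: 106/111 (slack 5)
By complementary slackness, a constraint with positive slack has shadow price 0 → wheel time.

wheel time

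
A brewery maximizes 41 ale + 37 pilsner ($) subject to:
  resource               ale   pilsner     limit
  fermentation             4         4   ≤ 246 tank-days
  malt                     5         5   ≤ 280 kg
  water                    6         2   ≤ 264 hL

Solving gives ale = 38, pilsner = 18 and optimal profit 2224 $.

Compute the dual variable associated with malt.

Binding: malt and water. Non-binding: fermentation (22 unused).
Since fermentation is not tight, its dual is 0.
From A_Bᵀ y = c: 5·y_malt + 6·y_water = 41; 5·y_malt + 2·y_water = 37.
Solving: y_malt = 7, y_water = 1.
Shadow price of malt = 7.

7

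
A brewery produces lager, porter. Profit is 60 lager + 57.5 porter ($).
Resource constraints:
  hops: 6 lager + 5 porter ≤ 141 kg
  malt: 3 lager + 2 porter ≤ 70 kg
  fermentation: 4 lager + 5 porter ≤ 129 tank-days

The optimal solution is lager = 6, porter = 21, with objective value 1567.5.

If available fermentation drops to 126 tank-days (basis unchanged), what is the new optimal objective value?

1554

Binding: hops and fermentation. Non-binding: malt (10 unused).
Slack constraints have shadow price 0 (complementary slackness).
The binding rows give the dual system: 6·y_hops + 4·y_fermentation = 60 and 5·y_hops + 5·y_fermentation = 57.5.
→ y_hops = 7 and y_fermentation = 4.5.
Δz = y_fermentation·Δb = 4.5 × (-3) = -13.5, so new z* = 1567.5 − 13.5 = 1554.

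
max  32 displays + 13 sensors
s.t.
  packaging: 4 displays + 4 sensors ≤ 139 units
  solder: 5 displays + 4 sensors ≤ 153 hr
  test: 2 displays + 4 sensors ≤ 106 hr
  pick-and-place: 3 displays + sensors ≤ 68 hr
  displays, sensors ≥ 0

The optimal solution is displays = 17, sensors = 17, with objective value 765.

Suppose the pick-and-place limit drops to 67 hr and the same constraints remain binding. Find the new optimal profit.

Check each constraint at x*: packaging 136/139 (slack 3); solder 153/153 (tight); test 102/106 (slack 4); pick-and-place 68/68 (tight).
Slack constraints have shadow price 0 (complementary slackness).
From A_Bᵀ y = c: 5·y_solder + 3·y_pick-and-place = 32; 4·y_solder + 1·y_pick-and-place = 13.
→ y_solder = 1 and y_pick-and-place = 9.
Δz = y_pick-and-place·Δb = 9 × (-1) = -9, so new z* = 765 − 9 = 756.

756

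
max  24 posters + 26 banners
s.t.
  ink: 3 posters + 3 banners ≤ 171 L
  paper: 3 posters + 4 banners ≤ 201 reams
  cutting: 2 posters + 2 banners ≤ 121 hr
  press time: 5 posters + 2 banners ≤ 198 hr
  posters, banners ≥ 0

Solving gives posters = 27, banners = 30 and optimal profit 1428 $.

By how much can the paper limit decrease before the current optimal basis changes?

Binding constraints: ink, paper. The basis is B = [[3,3],[3,4]] with det 3.
Per unit decrease in paper, x* moves by d = (1, -1).
The basis stays optimal until press time becomes binding; allowable decrease = 1 reams.

1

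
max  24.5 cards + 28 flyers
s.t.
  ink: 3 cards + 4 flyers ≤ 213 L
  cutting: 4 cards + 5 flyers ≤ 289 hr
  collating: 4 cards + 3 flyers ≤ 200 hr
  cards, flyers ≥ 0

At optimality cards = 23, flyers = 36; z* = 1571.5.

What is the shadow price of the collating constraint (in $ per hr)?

Check each constraint at x*: ink 213/213 (tight); cutting 272/289 (slack 17); collating 200/200 (tight).
Slack constraints have shadow price 0 (complementary slackness).
The binding rows give the dual system: 3·y_ink + 4·y_collating = 24.5 and 4·y_ink + 3·y_collating = 28.
→ y_ink = 5.5 and y_collating = 2.
Shadow price of collating = 2.

2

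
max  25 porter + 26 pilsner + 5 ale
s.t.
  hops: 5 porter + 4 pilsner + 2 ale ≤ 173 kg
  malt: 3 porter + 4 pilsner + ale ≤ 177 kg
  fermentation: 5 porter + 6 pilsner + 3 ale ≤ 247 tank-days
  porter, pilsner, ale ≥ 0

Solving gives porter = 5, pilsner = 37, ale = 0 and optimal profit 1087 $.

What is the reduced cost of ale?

-8

Check each constraint at x*: hops 173/173 (tight); malt 163/177 (slack 14); fermentation 247/247 (tight).
Slack constraints have shadow price 0 (complementary slackness).
From A_Bᵀ y = c: 5·y_hops + 5·y_fermentation = 25; 4·y_hops + 6·y_fermentation = 26.
This yields shadow prices y_hops = 2, y_fermentation = 3.
Reduced cost of ale: c₃ − yᵀa₃ = 5 − (2·2 + 3·3) = 5 − 13 = -8.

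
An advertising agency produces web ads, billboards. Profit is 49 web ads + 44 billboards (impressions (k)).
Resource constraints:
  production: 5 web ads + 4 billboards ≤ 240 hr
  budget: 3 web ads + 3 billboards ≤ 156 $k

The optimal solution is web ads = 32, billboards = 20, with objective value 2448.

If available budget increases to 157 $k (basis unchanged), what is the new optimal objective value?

2456

At the optimum: production uses 240 of 240 (binding); budget uses 156 of 156 (binding).
Dual feasibility on the basic columns requires 5·y_production + 3·y_budget = 49, 4·y_production + 3·y_budget = 44.
→ y_production = 5 and y_budget = 8.
Δz = y_budget·Δb = 8 × (1) = 8, so new z* = 2448 + 8 = 2456.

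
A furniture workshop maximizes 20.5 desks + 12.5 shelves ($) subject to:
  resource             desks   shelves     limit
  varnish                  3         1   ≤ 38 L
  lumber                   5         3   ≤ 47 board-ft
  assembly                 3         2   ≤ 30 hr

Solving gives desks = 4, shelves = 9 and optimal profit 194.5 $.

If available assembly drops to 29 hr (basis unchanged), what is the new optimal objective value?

193.5

Check each constraint at x*: varnish 21/38 (slack 17); lumber 47/47 (tight); assembly 30/30 (tight).
Slack constraints have shadow price 0 (complementary slackness).
The binding rows give the dual system: 5·y_lumber + 3·y_assembly = 20.5 and 3·y_lumber + 2·y_assembly = 12.5.
This yields shadow prices y_lumber = 3.5, y_assembly = 1.
Δz = y_assembly·Δb = 1 × (-1) = -1, so new z* = 194.5 − 1 = 193.5.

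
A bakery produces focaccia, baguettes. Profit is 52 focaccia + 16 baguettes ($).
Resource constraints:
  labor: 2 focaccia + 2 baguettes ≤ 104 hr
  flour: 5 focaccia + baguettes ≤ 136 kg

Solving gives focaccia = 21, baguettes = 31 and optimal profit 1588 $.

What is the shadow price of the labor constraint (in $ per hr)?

Check each constraint at x*: labor 104/104 (tight); flour 136/136 (tight).
From A_Bᵀ y = c: 2·y_labor + 5·y_flour = 52; 2·y_labor + 1·y_flour = 16.
→ y_labor = 3.5 and y_flour = 9.
Shadow price of labor = 3.5.

3.5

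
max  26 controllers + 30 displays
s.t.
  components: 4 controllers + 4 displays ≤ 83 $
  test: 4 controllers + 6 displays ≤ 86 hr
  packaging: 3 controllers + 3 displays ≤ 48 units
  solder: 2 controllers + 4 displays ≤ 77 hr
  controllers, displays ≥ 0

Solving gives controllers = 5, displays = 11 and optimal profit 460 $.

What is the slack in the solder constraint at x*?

23

solder used = 2·5 + 4·11 = 54; slack = 77 − 54 = 23.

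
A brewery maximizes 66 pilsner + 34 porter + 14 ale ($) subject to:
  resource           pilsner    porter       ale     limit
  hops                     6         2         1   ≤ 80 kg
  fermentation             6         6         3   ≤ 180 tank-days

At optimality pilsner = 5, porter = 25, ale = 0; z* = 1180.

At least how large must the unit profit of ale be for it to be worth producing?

Both hops and fermentation are binding at x*.
From A_Bᵀ y = c: 6·y_hops + 6·y_fermentation = 66; 2·y_hops + 6·y_fermentation = 34.
This yields shadow prices y_hops = 8, y_fermentation = 3.
ale enters the basis when its profit ≥ yᵀa₃ = 8·1 + 3·3 = 17.

17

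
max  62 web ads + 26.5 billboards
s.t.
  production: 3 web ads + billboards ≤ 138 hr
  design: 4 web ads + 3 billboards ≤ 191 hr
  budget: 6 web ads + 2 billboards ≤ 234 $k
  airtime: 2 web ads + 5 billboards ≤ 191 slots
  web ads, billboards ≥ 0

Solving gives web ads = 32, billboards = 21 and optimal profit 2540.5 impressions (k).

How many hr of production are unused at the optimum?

production used = 3·32 + 1·21 = 117; slack = 138 − 117 = 21.

21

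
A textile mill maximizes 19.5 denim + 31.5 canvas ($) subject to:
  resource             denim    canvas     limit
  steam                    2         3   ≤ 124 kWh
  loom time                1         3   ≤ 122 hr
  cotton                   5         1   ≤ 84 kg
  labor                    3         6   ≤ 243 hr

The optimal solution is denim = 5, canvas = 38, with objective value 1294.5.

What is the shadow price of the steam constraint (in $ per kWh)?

7.5

At the optimum: steam uses 124 of 124 (binding); loom time uses 119 of 122 (slack = 3); cotton uses 63 of 84 (slack = 21); labor uses 243 of 243 (binding).
Slack constraints have shadow price 0 (complementary slackness).
Dual feasibility on the basic columns requires 2·y_steam + 3·y_labor = 19.5, 3·y_steam + 6·y_labor = 31.5.
Solving: y_steam = 7.5, y_labor = 1.5.
Shadow price of steam = 7.5.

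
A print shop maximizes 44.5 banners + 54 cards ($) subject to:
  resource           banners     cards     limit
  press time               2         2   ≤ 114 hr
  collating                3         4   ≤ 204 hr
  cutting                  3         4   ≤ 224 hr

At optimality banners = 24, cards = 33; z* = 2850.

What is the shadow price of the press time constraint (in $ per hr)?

Binding: press time and collating. Non-binding: cutting (20 unused).
Since cutting is not tight, its dual is 0.
The binding rows give the dual system: 2·y_press time + 3·y_collating = 44.5 and 2·y_press time + 4·y_collating = 54.
Solving: y_press time = 8, y_collating = 9.5.
Shadow price of press time = 8.

8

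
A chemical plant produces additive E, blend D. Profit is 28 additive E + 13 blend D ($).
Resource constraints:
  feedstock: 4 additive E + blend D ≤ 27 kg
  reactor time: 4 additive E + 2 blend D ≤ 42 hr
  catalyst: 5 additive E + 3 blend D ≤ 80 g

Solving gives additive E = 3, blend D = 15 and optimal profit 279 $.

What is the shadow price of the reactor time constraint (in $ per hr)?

Check each constraint at x*: feedstock 27/27 (tight); reactor time 42/42 (tight); catalyst 60/80 (slack 20).
Since catalyst is not tight, its dual is 0.
Dual feasibility on the basic columns requires 4·y_feedstock + 4·y_reactor time = 28, 1·y_feedstock + 2·y_reactor time = 13.
Solving: y_feedstock = 1, y_reactor time = 6.
Shadow price of reactor time = 6.

6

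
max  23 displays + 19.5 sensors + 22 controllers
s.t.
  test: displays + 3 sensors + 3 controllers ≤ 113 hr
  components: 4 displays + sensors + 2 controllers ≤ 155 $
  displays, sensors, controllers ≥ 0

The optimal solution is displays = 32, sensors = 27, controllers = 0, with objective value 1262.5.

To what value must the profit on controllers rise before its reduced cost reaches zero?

24

At the optimum: test uses 113 of 113 (binding); components uses 155 of 155 (binding).
Dual feasibility on the basic columns requires 1·y_test + 4·y_components = 23, 3·y_test + 1·y_components = 19.5.
→ y_test = 5 and y_components = 4.5.
controllers enters the basis when its profit ≥ yᵀa₃ = 5·3 + 4.5·2 = 24.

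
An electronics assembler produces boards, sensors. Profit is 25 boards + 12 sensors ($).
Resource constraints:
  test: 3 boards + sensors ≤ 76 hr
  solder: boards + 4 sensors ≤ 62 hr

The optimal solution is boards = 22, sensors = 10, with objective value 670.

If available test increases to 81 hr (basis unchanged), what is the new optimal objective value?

710

Both test and solder are binding at x*.
The binding rows give the dual system: 3·y_test + 1·y_solder = 25 and 1·y_test + 4·y_solder = 12.
→ y_test = 8 and y_solder = 1.
Δz = y_test·Δb = 8 × (5) = 40, so new z* = 670 + 40 = 710.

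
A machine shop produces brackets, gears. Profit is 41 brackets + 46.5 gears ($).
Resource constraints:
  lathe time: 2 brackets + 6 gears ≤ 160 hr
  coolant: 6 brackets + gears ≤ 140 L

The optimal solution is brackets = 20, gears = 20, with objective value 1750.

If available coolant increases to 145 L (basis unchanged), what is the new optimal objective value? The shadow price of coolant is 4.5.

1772.5

Δb = 5, so new z* = 1750 + (4.5)·(5) = 1750 + 22.5 = 1772.5.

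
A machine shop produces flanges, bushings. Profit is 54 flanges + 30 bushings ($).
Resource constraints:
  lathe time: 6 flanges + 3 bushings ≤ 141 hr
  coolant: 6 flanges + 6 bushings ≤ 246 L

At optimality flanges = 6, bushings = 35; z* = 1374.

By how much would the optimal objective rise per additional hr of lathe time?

8

Check each constraint at x*: lathe time 141/141 (tight); coolant 246/246 (tight).
The binding rows give the dual system: 6·y_lathe time + 6·y_coolant = 54 and 3·y_lathe time + 6·y_coolant = 30.
Solving: y_lathe time = 8, y_coolant = 1.
Shadow price of lathe time = 8.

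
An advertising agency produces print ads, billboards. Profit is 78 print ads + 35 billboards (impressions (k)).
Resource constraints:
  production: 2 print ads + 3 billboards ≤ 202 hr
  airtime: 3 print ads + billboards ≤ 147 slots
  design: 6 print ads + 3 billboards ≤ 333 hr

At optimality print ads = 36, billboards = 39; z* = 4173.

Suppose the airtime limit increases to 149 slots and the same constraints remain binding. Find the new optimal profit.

4189

Binding: airtime and design. Non-binding: production (13 unused).
By complementary slackness, y = 0 for the non-binding constraint.
The binding rows give the dual system: 3·y_airtime + 6·y_design = 78 and 1·y_airtime + 3·y_design = 35.
→ y_airtime = 8 and y_design = 9.
Δz = y_airtime·Δb = 8 × (2) = 16, so new z* = 4173 + 16 = 4189.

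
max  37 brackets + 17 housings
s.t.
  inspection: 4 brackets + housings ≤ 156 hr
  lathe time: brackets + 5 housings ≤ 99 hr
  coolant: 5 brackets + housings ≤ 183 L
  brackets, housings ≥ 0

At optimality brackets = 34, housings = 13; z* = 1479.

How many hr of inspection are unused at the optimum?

7

inspection used = 4·34 + 1·13 = 149; slack = 156 − 149 = 7.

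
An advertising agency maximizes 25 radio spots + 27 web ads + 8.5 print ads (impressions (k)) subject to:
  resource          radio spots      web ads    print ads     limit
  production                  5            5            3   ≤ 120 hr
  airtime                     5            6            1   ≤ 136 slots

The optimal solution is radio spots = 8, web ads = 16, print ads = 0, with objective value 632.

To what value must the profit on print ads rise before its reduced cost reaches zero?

Check each constraint at x*: production 120/120 (tight); airtime 136/136 (tight).
From A_Bᵀ y = c: 5·y_production + 5·y_airtime = 25; 5·y_production + 6·y_airtime = 27.
→ y_production = 3 and y_airtime = 2.
print ads enters the basis when its profit ≥ yᵀa₃ = 3·3 + 2·1 = 11.

11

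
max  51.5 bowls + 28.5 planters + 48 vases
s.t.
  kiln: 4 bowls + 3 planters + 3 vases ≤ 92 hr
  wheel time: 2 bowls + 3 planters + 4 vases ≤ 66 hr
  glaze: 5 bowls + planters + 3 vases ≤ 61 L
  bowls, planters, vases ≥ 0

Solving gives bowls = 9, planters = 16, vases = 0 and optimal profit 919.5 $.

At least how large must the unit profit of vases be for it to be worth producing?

At the optimum: kiln uses 84 of 92 (slack = 8); wheel time uses 66 of 66 (binding); glaze uses 61 of 61 (binding).
By complementary slackness, y = 0 for the non-binding constraint.
The binding rows give the dual system: 2·y_wheel time + 5·y_glaze = 51.5 and 3·y_wheel time + 1·y_glaze = 28.5.
This yields shadow prices y_wheel time = 7, y_glaze = 7.5.
vases enters the basis when its profit ≥ yᵀa₃ = 7·4 + 7.5·3 = 50.5.

50.5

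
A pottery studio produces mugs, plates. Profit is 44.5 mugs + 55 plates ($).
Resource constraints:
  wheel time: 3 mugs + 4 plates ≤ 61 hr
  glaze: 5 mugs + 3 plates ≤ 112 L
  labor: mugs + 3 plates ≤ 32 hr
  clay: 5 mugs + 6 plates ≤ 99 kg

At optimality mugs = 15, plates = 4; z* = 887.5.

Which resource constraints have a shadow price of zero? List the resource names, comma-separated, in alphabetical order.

glaze, labor

wheel time: 61/61 (binding)
glaze: 87/112 (slack 25)
labor: 27/32 (slack 5)
clay: 99/99 (binding)
By complementary slackness, a constraint with positive slack has shadow price 0 → glaze, labor.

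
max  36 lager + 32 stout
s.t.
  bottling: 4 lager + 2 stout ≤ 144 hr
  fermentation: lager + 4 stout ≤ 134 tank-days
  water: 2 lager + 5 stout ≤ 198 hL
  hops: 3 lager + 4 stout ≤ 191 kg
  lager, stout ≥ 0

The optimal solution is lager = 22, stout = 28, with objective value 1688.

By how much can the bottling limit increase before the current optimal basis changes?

22.75

Binding constraints: bottling, fermentation. The basis is B = [[4,2],[1,4]] with det 14.
Per unit increase in bottling, x* moves by d = (0.2857, -0.0714).
The basis stays optimal until hops becomes binding; allowable increase = 22.75 hr.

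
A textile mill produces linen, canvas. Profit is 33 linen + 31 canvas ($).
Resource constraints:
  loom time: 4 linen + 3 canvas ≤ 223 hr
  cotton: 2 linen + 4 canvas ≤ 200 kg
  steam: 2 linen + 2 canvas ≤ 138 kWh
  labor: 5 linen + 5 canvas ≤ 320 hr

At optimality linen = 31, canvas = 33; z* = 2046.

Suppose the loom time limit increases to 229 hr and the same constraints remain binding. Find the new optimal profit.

At the optimum: loom time uses 223 of 223 (binding); cotton uses 194 of 200 (slack = 6); steam uses 128 of 138 (slack = 10); labor uses 320 of 320 (binding).
By complementary slackness, y = 0 for the non-binding constraints.
Dual feasibility on the basic columns requires 4·y_loom time + 5·y_labor = 33, 3·y_loom time + 5·y_labor = 31.
→ y_loom time = 2 and y_labor = 5.
Δz = y_loom time·Δb = 2 × (6) = 12, so new z* = 2046 + 12 = 2058.

2058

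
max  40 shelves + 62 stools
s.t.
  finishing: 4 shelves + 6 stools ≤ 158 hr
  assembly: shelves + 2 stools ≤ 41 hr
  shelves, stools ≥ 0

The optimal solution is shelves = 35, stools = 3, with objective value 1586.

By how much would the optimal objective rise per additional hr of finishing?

9

Check each constraint at x*: finishing 158/158 (tight); assembly 41/41 (tight).
From A_Bᵀ y = c: 4·y_finishing + 1·y_assembly = 40; 6·y_finishing + 2·y_assembly = 62.
This yields shadow prices y_finishing = 9, y_assembly = 4.
Shadow price of finishing = 9.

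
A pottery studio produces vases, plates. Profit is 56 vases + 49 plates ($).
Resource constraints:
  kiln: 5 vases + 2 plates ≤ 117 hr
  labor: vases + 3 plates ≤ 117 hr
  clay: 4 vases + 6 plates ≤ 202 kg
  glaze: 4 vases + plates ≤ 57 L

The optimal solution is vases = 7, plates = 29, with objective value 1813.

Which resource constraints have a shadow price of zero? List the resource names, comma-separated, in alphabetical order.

kiln, labor

kiln: 93/117 (slack 24)
labor: 94/117 (slack 23)
clay: 202/202 (binding)
glaze: 57/57 (binding)
By complementary slackness, a constraint with positive slack has shadow price 0 → kiln, labor.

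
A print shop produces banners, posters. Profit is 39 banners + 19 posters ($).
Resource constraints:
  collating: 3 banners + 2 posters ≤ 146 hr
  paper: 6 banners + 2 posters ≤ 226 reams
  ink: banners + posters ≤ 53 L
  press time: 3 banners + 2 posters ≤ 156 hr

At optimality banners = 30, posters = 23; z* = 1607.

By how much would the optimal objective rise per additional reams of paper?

5

Binding: paper and ink. Non-binding: collating (10 unused), press time (20 unused).
Since collating, press time are not tight, their duals are 0.
From A_Bᵀ y = c: 6·y_paper + 1·y_ink = 39; 2·y_paper + 1·y_ink = 19.
Solving: y_paper = 5, y_ink = 9.
Shadow price of paper = 5.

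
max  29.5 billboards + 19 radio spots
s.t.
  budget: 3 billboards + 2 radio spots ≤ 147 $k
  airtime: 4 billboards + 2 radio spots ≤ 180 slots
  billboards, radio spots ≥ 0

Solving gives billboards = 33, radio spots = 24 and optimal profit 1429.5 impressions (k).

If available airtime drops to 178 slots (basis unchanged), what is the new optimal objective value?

Both budget and airtime are binding at x*.
Dual feasibility on the basic columns requires 3·y_budget + 4·y_airtime = 29.5, 2·y_budget + 2·y_airtime = 19.
→ y_budget = 8.5 and y_airtime = 1.
Δz = y_airtime·Δb = 1 × (-2) = -2, so new z* = 1429.5 − 2 = 1427.5.

1427.5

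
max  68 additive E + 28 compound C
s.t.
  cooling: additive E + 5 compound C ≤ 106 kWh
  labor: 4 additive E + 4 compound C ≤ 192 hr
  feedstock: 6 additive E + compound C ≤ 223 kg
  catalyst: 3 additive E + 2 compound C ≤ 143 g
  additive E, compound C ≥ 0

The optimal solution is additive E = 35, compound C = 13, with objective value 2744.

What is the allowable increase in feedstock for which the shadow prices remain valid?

60

Binding constraints: labor, feedstock. The basis is B = [[4,4],[6,1]] with det -20.
Per unit increase in feedstock, x* moves by d = (0.2, -0.2).
The basis stays optimal until catalyst becomes binding; allowable increase = 60 kg.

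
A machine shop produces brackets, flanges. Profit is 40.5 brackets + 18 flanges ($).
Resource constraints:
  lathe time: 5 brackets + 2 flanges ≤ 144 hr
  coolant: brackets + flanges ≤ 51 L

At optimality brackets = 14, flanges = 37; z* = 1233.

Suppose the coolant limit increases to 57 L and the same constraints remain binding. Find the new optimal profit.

Check each constraint at x*: lathe time 144/144 (tight); coolant 51/51 (tight).
From A_Bᵀ y = c: 5·y_lathe time + 1·y_coolant = 40.5; 2·y_lathe time + 1·y_coolant = 18.
→ y_lathe time = 7.5 and y_coolant = 3.
Δz = y_coolant·Δb = 3 × (6) = 18, so new z* = 1233 + 18 = 1251.

1251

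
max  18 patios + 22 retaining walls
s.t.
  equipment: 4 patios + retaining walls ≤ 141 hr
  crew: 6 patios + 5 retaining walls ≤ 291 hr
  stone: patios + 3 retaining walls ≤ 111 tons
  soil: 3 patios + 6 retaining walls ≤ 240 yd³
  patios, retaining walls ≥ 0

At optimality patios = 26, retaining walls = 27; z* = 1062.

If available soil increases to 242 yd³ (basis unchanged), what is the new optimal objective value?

Binding: crew and soil. Non-binding: equipment (10 unused), stone (4 unused).
Slack constraints have shadow price 0 (complementary slackness).
Dual feasibility on the basic columns requires 6·y_crew + 3·y_soil = 18, 5·y_crew + 6·y_soil = 22.
This yields shadow prices y_crew = 2, y_soil = 2.
Δz = y_soil·Δb = 2 × (2) = 4, so new z* = 1062 + 4 = 1066.

1066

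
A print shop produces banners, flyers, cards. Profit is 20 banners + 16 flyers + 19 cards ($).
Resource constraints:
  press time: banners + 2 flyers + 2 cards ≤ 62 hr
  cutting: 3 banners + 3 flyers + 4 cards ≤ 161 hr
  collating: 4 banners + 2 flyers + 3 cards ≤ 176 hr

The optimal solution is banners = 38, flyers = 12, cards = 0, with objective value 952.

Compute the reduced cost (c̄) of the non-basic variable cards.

At the optimum: press time uses 62 of 62 (binding); cutting uses 150 of 161 (slack = 11); collating uses 176 of 176 (binding).
Slack constraints have shadow price 0 (complementary slackness).
The binding rows give the dual system: 1·y_press time + 4·y_collating = 20 and 2·y_press time + 2·y_collating = 16.
This yields shadow prices y_press time = 4, y_collating = 4.
Reduced cost of cards: c₃ − yᵀa₃ = 19 − (4·2 + 4·3) = 19 − 20 = -1.

-1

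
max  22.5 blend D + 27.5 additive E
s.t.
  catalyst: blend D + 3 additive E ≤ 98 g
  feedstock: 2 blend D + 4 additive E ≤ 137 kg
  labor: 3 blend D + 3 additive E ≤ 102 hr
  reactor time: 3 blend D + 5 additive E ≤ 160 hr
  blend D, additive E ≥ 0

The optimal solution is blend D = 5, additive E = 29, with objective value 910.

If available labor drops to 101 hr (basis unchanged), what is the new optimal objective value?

Check each constraint at x*: catalyst 92/98 (slack 6); feedstock 126/137 (slack 11); labor 102/102 (tight); reactor time 160/160 (tight).
By complementary slackness, y = 0 for the non-binding constraints.
Dual feasibility on the basic columns requires 3·y_labor + 3·y_reactor time = 22.5, 3·y_labor + 5·y_reactor time = 27.5.
This yields shadow prices y_labor = 5, y_reactor time = 2.5.
Δz = y_labor·Δb = 5 × (-1) = -5, so new z* = 910 − 5 = 905.

905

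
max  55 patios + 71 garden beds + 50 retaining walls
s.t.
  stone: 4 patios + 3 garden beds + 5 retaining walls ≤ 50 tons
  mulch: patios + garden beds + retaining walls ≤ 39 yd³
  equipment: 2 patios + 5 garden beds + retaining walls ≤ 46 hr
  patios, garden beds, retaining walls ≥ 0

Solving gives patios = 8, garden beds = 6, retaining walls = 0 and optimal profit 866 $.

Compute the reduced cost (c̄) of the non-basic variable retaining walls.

Binding: stone and equipment. Non-binding: mulch (25 unused).
Since mulch is not tight, its dual is 0.
From A_Bᵀ y = c: 4·y_stone + 2·y_equipment = 55; 3·y_stone + 5·y_equipment = 71.
This yields shadow prices y_stone = 9.5, y_equipment = 8.5.
Reduced cost of retaining walls: c₃ − yᵀa₃ = 50 − (9.5·5 + 8.5·1) = 50 − 56 = -6.

-6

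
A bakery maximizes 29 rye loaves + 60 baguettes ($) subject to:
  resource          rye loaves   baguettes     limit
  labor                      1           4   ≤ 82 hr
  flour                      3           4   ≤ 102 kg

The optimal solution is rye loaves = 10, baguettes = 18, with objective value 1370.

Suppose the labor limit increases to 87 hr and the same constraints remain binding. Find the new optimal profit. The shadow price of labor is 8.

1410

Δb = 5, so new z* = 1370 + (8)·(5) = 1370 + 40 = 1410.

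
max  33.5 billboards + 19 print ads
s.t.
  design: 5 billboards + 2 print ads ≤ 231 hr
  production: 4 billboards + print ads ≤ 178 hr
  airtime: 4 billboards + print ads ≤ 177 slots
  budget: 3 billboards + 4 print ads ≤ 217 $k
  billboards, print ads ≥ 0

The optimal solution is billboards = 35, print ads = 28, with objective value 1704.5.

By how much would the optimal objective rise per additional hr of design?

5.5

At the optimum: design uses 231 of 231 (binding); production uses 168 of 178 (slack = 10); airtime uses 168 of 177 (slack = 9); budget uses 217 of 217 (binding).
Since production, airtime are not tight, their duals are 0.
From A_Bᵀ y = c: 5·y_design + 3·y_budget = 33.5; 2·y_design + 4·y_budget = 19.
Solving: y_design = 5.5, y_budget = 2.
Shadow price of design = 5.5.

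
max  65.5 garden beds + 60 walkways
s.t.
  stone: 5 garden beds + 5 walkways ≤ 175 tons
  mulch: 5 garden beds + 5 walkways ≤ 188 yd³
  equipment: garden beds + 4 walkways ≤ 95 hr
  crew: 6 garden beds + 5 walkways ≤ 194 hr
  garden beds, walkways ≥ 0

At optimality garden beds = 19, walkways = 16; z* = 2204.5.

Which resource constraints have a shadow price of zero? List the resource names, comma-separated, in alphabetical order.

stone: 175/175 (binding)
mulch: 175/188 (slack 13)
equipment: 83/95 (slack 12)
crew: 194/194 (binding)
By complementary slackness, a constraint with positive slack has shadow price 0 → equipment, mulch.

equipment, mulch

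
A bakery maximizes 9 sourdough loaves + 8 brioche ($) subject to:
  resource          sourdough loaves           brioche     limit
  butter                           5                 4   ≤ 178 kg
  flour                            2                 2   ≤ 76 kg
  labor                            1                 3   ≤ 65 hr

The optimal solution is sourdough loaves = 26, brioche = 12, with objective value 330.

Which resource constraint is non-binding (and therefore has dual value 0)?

butter: 178/178 (binding)
flour: 76/76 (binding)
labor: 62/65 (slack 3)
By complementary slackness, a constraint with positive slack has shadow price 0 → labor.

labor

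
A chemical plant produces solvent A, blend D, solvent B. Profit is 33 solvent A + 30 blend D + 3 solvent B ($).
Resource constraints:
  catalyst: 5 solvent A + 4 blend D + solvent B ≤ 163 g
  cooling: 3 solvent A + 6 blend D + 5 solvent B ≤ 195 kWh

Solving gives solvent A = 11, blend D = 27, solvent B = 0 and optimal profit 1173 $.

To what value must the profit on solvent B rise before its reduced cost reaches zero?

Check each constraint at x*: catalyst 163/163 (tight); cooling 195/195 (tight).
The binding rows give the dual system: 5·y_catalyst + 3·y_cooling = 33 and 4·y_catalyst + 6·y_cooling = 30.
→ y_catalyst = 6 and y_cooling = 1.
solvent B enters the basis when its profit ≥ yᵀa₃ = 6·1 + 1·5 = 11.

11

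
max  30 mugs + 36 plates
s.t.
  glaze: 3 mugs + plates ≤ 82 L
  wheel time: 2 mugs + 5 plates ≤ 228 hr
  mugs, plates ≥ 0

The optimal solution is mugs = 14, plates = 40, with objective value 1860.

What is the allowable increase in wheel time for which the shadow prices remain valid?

182

Binding constraints: glaze, wheel time. The basis is B = [[3,1],[2,5]] with det 13.
Per unit increase in wheel time, x* moves by d = (-0.0769, 0.2308).
The basis stays optimal until mugs reaches 0; allowable increase = 182 hr.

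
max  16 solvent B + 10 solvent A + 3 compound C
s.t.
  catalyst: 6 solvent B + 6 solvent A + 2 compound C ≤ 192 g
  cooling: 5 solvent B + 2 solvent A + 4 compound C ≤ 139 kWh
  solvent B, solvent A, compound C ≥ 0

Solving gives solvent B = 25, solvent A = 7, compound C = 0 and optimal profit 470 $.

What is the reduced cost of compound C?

-7

At the optimum: catalyst uses 192 of 192 (binding); cooling uses 139 of 139 (binding).
Dual feasibility on the basic columns requires 6·y_catalyst + 5·y_cooling = 16, 6·y_catalyst + 2·y_cooling = 10.
This yields shadow prices y_catalyst = 1, y_cooling = 2.
Reduced cost of compound C: c₃ − yᵀa₃ = 3 − (1·2 + 2·4) = 3 − 10 = -7.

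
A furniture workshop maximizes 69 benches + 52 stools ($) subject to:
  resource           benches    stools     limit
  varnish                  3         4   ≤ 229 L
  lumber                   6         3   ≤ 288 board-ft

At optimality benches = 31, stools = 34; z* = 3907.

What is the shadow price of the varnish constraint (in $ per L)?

At the optimum: varnish uses 229 of 229 (binding); lumber uses 288 of 288 (binding).
The binding rows give the dual system: 3·y_varnish + 6·y_lumber = 69 and 4·y_varnish + 3·y_lumber = 52.
This yields shadow prices y_varnish = 7, y_lumber = 8.
Shadow price of varnish = 7.

7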